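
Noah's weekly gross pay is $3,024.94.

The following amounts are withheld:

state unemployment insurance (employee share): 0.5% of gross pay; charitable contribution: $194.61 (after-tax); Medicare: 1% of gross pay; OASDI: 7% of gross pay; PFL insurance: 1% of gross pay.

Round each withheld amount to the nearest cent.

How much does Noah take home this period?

$2,542.96

OASDI: $3,024.94 × 0.07 = $211.75
Medicare: $3,024.94 × 0.01 = $30.25
PFL insurance: $3,024.94 × 0.01 = $30.25
State unemployment insurance (employee share): $3,024.94 × 0.005 = $15.12
Charitable contribution: $194.61
Total deductions = $211.75 + $30.25 + $30.25 + $15.12 + $194.61 = $481.98
Net pay = $3,024.94 − $481.98 = $2,542.96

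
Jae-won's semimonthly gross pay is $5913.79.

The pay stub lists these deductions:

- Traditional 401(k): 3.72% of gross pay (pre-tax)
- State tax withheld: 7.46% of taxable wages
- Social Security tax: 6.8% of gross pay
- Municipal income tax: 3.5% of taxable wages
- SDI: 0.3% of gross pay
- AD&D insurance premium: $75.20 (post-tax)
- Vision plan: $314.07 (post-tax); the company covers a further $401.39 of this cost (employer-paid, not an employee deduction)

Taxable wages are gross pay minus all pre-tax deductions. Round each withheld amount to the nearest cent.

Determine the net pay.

$4260.61

Traditional 401(k): $5913.79 × 0.0372 = $219.99
Taxable wages = $5913.79 − $219.99 = $5693.80
State tax withheld: $5693.80 × 0.0746 = $424.76
Municipal income tax: $5693.80 × 0.035 = $199.28
SDI: $5913.79 × 0.003 = $17.74
Social Security tax: $5913.79 × 0.068 = $402.14
AD&D insurance premium: $75.20
Vision plan: $314.07
(Employer's $401.39 toward vision plan is not withheld from the employee.)
Total deductions = $219.99 + $424.76 + $199.28 + $17.74 + $402.14 + $75.20 + $314.07 = $1653.18
Net pay = $5913.79 − $1653.18 = $4260.61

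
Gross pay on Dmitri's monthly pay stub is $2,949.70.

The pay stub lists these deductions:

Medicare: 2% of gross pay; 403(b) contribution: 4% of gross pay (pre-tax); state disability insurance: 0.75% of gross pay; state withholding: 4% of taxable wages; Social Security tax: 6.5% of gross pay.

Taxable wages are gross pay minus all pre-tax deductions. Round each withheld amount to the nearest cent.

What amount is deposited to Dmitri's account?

403(b) contribution: $2,949.70 × 0.04 = $117.99
Taxable wages = $2,949.70 − $117.99 = $2,831.71
State withholding: $2,831.71 × 0.04 = $113.27
Medicare: $2,949.70 × 0.02 = $58.99
State disability insurance: $2,949.70 × 0.0075 = $22.12
Social Security tax: $2,949.70 × 0.065 = $191.73
Total deductions = $117.99 + $113.27 + $58.99 + $22.12 + $191.73 = $504.10
Net pay = $2,949.70 − $504.10 = $2,445.60

$2,445.60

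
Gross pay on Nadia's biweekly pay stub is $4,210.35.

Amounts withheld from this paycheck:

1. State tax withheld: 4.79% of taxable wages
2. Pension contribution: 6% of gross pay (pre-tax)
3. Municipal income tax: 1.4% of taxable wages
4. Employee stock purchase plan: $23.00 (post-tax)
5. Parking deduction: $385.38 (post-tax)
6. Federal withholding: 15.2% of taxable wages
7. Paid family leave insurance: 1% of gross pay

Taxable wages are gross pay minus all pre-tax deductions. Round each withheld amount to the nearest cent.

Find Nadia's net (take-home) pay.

Pension contribution: $4,210.35 × 0.06 = $252.62
Taxable wages = $4,210.35 − $252.62 = $3,957.73
Municipal income tax: $3,957.73 × 0.014 = $55.41
State tax withheld: $3,957.73 × 0.0479 = $189.58
Federal withholding: $3,957.73 × 0.152 = $601.57
Paid family leave insurance: $4,210.35 × 0.01 = $42.10
Employee stock purchase plan: $23.00
Parking deduction: $385.38
Total deductions = $252.62 + $55.41 + $189.58 + $601.57 + $42.10 + $23.00 + $385.38 = $1,549.66
Net pay = $4,210.35 − $1,549.66 = $2,660.69

$2,660.69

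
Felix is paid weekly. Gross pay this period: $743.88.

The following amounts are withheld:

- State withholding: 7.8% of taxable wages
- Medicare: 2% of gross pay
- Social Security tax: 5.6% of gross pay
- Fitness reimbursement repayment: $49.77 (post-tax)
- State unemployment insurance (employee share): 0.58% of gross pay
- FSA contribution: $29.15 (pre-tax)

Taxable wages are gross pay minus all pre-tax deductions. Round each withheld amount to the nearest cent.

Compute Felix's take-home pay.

FSA contribution: $29.15
Taxable wages = $743.88 − $29.15 = $714.73
State withholding: $714.73 × 0.078 = $55.75
State unemployment insurance (employee share): $743.88 × 0.0058 = $4.31
Medicare: $743.88 × 0.02 = $14.88
Social Security tax: $743.88 × 0.056 = $41.66
Fitness reimbursement repayment: $49.77
Total deductions = $29.15 + $55.75 + $4.31 + $14.88 + $41.66 + $49.77 = $195.52
Net pay = $743.88 − $195.52 = $548.36

$548.36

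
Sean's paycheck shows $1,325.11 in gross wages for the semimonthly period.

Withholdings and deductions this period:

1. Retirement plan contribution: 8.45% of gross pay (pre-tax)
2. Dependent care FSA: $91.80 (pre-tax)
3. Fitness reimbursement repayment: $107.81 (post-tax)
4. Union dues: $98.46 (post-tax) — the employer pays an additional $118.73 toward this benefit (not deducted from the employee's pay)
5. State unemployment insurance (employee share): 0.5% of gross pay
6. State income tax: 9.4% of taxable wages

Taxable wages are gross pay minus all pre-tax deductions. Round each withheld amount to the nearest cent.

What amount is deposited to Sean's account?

Dependent care FSA: $91.80
Retirement plan contribution: $1,325.11 × 0.0845 = $111.97
Pre-tax total = $91.80 + $111.97 = $203.77
Taxable wages = $1,325.11 − $203.77 = $1,121.34
State income tax: $1,121.34 × 0.094 = $105.41
State unemployment insurance (employee share): $1,325.11 × 0.005 = $6.63
Union dues: $98.46
Fitness reimbursement repayment: $107.81
(Employer's $118.73 toward union dues is not withheld from the employee.)
Total deductions = $91.80 + $111.97 + $105.41 + $6.63 + $98.46 + $107.81 = $522.08
Net pay = $1,325.11 − $522.08 = $803.03

$803.03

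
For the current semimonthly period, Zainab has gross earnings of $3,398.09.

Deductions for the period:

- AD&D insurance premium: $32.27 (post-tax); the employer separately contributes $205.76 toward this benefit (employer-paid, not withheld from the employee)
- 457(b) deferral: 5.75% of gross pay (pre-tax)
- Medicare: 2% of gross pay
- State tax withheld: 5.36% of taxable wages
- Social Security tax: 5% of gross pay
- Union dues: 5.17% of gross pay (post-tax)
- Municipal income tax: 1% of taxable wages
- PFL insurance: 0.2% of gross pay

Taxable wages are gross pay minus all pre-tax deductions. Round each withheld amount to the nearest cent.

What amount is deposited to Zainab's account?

$2,546.40

457(b) deferral: $3,398.09 × 0.0575 = $195.39
Taxable wages = $3,398.09 − $195.39 = $3,202.70
State tax withheld: $3,202.70 × 0.0536 = $171.66
Municipal income tax: $3,202.70 × 0.01 = $32.03
Medicare: $3,398.09 × 0.02 = $67.96
Social Security tax: $3,398.09 × 0.05 = $169.90
PFL insurance: $3,398.09 × 0.002 = $6.80
Union dues: $3,398.09 × 0.0517 = $175.68
AD&D insurance premium: $32.27
(Employer's $205.76 toward AD&D insurance premium is not withheld from the employee.)
Total deductions = $195.39 + $171.66 + $32.03 + $67.96 + $169.90 + $6.80 + $175.68 + $32.27 = $851.69
Net pay = $3,398.09 − $851.69 = $2,546.40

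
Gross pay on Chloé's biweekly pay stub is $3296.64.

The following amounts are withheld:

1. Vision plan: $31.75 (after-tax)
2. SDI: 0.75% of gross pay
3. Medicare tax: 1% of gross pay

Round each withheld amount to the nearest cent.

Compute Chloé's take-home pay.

Medicare tax: $3296.64 × 0.01 = $32.97
SDI: $3296.64 × 0.0075 = $24.72
Vision plan: $31.75
Total deductions = $32.97 + $24.72 + $31.75 = $89.44
Net pay = $3296.64 − $89.44 = $3207.20

$3207.20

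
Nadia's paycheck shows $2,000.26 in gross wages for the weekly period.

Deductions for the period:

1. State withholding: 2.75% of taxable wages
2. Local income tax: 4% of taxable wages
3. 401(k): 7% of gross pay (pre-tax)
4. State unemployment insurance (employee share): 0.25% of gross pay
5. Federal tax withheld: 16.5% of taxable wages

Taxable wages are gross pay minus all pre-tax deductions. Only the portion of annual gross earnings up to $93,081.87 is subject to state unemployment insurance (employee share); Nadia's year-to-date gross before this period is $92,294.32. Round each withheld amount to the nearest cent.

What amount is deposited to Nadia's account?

$1,425.76

401(k): $2,000.26 × 0.07 = $140.02
Taxable wages = $2,000.26 − $140.02 = $1,860.24
State withholding: $1,860.24 × 0.0275 = $51.16
Local income tax: $1,860.24 × 0.04 = $74.41
Federal tax withheld: $1,860.24 × 0.165 = $306.94
State unemployment insurance (employee share): only $93,081.87 − $92,294.32 = $787.55 of this check is subject → $787.55 × 0.0025 = $1.97
Total deductions = $140.02 + $51.16 + $74.41 + $306.94 + $1.97 = $574.50
Net pay = $2,000.26 − $574.50 = $1,425.76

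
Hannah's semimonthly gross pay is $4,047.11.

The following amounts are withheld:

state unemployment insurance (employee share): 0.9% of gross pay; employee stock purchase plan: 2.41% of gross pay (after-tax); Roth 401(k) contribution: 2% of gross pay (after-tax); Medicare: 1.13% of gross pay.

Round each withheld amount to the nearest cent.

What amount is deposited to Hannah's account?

$3,786.48

State unemployment insurance (employee share): $4,047.11 × 0.009 = $36.42
Medicare: $4,047.11 × 0.0113 = $45.73
Employee stock purchase plan: $4,047.11 × 0.0241 = $97.54
Roth 401(k) contribution: $4,047.11 × 0.02 = $80.94
Total deductions = $36.42 + $45.73 + $97.54 + $80.94 = $260.63
Net pay = $4,047.11 − $260.63 = $3,786.48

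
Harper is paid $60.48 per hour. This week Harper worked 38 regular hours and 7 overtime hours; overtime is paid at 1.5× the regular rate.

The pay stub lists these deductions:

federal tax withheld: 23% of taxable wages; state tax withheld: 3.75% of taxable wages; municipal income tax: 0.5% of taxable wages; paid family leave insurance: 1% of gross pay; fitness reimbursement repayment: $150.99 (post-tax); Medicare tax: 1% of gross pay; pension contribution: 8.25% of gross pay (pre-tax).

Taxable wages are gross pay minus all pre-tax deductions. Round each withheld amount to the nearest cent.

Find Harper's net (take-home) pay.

Regular pay: 38 × $60.48 = $2,298.24
Overtime pay: 7 × $60.48 × 1.5 = $635.04
Gross pay = $2,298.24 + $635.04 = $2,933.28
Pension contribution: $2,933.28 × 0.0825 = $242.00
Taxable wages = $2,933.28 − $242.00 = $2,691.28
State tax withheld: $2,691.28 × 0.0375 = $100.92
Municipal income tax: $2,691.28 × 0.005 = $13.46
Federal tax withheld: $2,691.28 × 0.23 = $618.99
Medicare tax: $2,933.28 × 0.01 = $29.33
Paid family leave insurance: $2,933.28 × 0.01 = $29.33
Fitness reimbursement repayment: $150.99
Total deductions = $242.00 + $100.92 + $13.46 + $618.99 + $29.33 + $29.33 + $150.99 = $1,185.02
Net pay = $2,933.28 − $1,185.02 = $1,748.26

$1,748.26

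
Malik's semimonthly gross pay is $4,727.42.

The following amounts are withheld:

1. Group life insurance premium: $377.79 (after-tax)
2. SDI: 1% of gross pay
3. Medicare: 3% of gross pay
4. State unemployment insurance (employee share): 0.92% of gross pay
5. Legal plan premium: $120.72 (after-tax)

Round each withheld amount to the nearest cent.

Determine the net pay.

State unemployment insurance (employee share): $4,727.42 × 0.0092 = $43.49
SDI: $4,727.42 × 0.01 = $47.27
Medicare: $4,727.42 × 0.03 = $141.82
Legal plan premium: $120.72
Group life insurance premium: $377.79
Total deductions = $43.49 + $47.27 + $141.82 + $120.72 + $377.79 = $731.09
Net pay = $4,727.42 − $731.09 = $3,996.33

$3,996.33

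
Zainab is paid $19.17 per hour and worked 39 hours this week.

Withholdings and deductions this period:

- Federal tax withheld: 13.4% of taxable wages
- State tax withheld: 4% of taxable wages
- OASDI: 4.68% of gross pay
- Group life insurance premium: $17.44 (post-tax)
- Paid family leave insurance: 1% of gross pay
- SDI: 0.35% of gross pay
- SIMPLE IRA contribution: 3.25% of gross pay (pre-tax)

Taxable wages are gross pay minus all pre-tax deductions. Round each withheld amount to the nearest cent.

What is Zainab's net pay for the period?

Gross pay: 39 × $19.17 = $747.63
SIMPLE IRA contribution: $747.63 × 0.0325 = $24.30
Taxable wages = $747.63 − $24.30 = $723.33
State tax withheld: $723.33 × 0.04 = $28.93
Federal tax withheld: $723.33 × 0.134 = $96.93
SDI: $747.63 × 0.0035 = $2.62
Paid family leave insurance: $747.63 × 0.01 = $7.48
OASDI: $747.63 × 0.0468 = $34.99
Group life insurance premium: $17.44
Total deductions = $24.30 + $28.93 + $96.93 + $2.62 + $7.48 + $34.99 + $17.44 = $212.69
Net pay = $747.63 − $212.69 = $534.94

$534.94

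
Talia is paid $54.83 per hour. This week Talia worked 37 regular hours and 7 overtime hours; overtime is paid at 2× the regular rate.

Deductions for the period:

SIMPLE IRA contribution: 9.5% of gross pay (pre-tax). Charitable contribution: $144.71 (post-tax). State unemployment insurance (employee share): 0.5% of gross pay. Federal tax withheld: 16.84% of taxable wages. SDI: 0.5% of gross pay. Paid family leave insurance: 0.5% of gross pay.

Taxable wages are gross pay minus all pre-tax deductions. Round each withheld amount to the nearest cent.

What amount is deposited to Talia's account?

$1,917.86

Regular pay: 37 × $54.83 = $2,028.71
Overtime pay: 7 × $54.83 × 2 = $767.62
Gross pay = $2,028.71 + $767.62 = $2,796.33
SIMPLE IRA contribution: $2,796.33 × 0.095 = $265.65
Taxable wages = $2,796.33 − $265.65 = $2,530.68
Federal tax withheld: $2,530.68 × 0.1684 = $426.17
Paid family leave insurance: $2,796.33 × 0.005 = $13.98
State unemployment insurance (employee share): $2,796.33 × 0.005 = $13.98
SDI: $2,796.33 × 0.005 = $13.98
Charitable contribution: $144.71
Total deductions = $265.65 + $426.17 + $13.98 + $13.98 + $13.98 + $144.71 = $878.47
Net pay = $2,796.33 − $878.47 = $1,917.86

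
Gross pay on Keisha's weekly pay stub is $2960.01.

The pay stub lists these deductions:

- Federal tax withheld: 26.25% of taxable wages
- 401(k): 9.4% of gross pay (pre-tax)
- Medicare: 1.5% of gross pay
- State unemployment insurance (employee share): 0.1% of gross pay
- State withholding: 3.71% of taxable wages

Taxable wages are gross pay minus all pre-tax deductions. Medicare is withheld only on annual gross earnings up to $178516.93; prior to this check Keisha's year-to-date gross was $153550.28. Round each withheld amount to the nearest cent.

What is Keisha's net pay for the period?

$1830.96

401(k): $2960.01 × 0.094 = $278.24
Taxable wages = $2960.01 − $278.24 = $2681.77
State withholding: $2681.77 × 0.0371 = $99.49
Federal tax withheld: $2681.77 × 0.2625 = $703.96
State unemployment insurance (employee share): $2960.01 × 0.001 = $2.96
Medicare: cap not yet reached, full $2960.01 is subject → $2960.01 × 0.015 = $44.40
Total deductions = $278.24 + $99.49 + $703.96 + $2.96 + $44.40 = $1129.05
Net pay = $2960.01 − $1129.05 = $1830.96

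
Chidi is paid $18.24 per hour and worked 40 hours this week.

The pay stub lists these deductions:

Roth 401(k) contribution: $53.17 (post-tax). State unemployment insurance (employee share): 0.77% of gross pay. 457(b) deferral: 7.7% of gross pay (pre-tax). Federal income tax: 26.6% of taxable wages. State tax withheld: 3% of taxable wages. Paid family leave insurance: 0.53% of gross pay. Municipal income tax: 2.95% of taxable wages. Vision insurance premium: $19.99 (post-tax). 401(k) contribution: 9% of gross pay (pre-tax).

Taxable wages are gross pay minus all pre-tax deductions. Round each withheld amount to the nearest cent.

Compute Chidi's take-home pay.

Gross pay: 40 × $18.24 = $729.60
401(k) contribution: $729.60 × 0.09 = $65.66
457(b) deferral: $729.60 × 0.077 = $56.18
Pre-tax total = $65.66 + $56.18 = $121.84
Taxable wages = $729.60 − $121.84 = $607.76
Federal income tax: $607.76 × 0.266 = $161.66
State tax withheld: $607.76 × 0.03 = $18.23
Municipal income tax: $607.76 × 0.0295 = $17.93
State unemployment insurance (employee share): $729.60 × 0.0077 = $5.62
Paid family leave insurance: $729.60 × 0.0053 = $3.87
Vision insurance premium: $19.99
Roth 401(k) contribution: $53.17
Total deductions = $65.66 + $56.18 + $161.66 + $18.23 + $17.93 + $5.62 + $3.87 + $19.99 + $53.17 = $402.31
Net pay = $729.60 − $402.31 = $327.29

$327.29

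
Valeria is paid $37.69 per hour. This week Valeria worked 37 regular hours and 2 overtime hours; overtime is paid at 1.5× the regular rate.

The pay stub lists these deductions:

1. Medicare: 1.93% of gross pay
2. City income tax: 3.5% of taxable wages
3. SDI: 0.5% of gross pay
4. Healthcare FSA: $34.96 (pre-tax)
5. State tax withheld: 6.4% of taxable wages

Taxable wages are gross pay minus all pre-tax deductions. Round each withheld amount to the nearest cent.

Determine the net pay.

Regular pay: 37 × $37.69 = $1,394.53
Overtime pay: 2 × $37.69 × 1.5 = $113.07
Gross pay = $1,394.53 + $113.07 = $1,507.60
Healthcare FSA: $34.96
Taxable wages = $1,507.60 − $34.96 = $1,472.64
State tax withheld: $1,472.64 × 0.064 = $94.25
City income tax: $1,472.64 × 0.035 = $51.54
SDI: $1,507.60 × 0.005 = $7.54
Medicare: $1,507.60 × 0.0193 = $29.10
Total deductions = $34.96 + $94.25 + $51.54 + $7.54 + $29.10 = $217.39
Net pay = $1,507.60 − $217.39 = $1,290.21

$1,290.21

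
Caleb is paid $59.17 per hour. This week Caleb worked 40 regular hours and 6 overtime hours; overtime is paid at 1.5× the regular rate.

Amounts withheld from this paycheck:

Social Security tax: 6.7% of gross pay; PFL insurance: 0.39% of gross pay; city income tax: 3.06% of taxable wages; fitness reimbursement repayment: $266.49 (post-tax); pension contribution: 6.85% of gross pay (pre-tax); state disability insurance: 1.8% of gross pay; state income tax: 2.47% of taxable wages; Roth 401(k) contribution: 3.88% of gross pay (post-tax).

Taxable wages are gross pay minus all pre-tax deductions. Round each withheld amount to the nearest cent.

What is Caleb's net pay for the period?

$1,914.64

Regular pay: 40 × $59.17 = $2,366.80
Overtime pay: 6 × $59.17 × 1.5 = $532.53
Gross pay = $2,366.80 + $532.53 = $2,899.33
Pension contribution: $2,899.33 × 0.0685 = $198.60
Taxable wages = $2,899.33 − $198.60 = $2,700.73
City income tax: $2,700.73 × 0.0306 = $82.64
State income tax: $2,700.73 × 0.0247 = $66.71
Social Security tax: $2,899.33 × 0.067 = $194.26
PFL insurance: $2,899.33 × 0.0039 = $11.31
State disability insurance: $2,899.33 × 0.018 = $52.19
Fitness reimbursement repayment: $266.49
Roth 401(k) contribution: $2,899.33 × 0.0388 = $112.49
Total deductions = $198.60 + $82.64 + $66.71 + $194.26 + $11.31 + $52.19 + $266.49 + $112.49 = $984.69
Net pay = $2,899.33 − $984.69 = $1,914.64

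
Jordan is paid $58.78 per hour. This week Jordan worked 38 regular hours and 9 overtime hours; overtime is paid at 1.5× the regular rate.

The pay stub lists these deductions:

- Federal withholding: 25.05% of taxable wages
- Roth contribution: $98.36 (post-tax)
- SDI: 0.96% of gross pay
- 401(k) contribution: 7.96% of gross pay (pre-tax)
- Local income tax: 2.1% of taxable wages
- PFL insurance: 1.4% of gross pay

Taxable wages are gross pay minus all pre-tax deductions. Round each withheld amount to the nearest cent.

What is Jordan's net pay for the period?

Regular pay: 38 × $58.78 = $2,233.64
Overtime pay: 9 × $58.78 × 1.5 = $793.53
Gross pay = $2,233.64 + $793.53 = $3,027.17
401(k) contribution: $3,027.17 × 0.0796 = $240.96
Taxable wages = $3,027.17 − $240.96 = $2,786.21
Federal withholding: $2,786.21 × 0.2505 = $697.95
Local income tax: $2,786.21 × 0.021 = $58.51
SDI: $3,027.17 × 0.0096 = $29.06
PFL insurance: $3,027.17 × 0.014 = $42.38
Roth contribution: $98.36
Total deductions = $240.96 + $697.95 + $58.51 + $29.06 + $42.38 + $98.36 = $1,167.22
Net pay = $3,027.17 − $1,167.22 = $1,859.95

$1,859.95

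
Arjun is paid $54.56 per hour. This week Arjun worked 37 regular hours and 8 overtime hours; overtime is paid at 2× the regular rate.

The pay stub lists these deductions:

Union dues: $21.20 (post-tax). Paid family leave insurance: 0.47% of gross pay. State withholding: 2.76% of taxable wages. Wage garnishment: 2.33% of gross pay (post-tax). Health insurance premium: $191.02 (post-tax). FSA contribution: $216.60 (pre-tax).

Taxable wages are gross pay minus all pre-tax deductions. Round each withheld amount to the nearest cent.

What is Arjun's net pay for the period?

$2,308.06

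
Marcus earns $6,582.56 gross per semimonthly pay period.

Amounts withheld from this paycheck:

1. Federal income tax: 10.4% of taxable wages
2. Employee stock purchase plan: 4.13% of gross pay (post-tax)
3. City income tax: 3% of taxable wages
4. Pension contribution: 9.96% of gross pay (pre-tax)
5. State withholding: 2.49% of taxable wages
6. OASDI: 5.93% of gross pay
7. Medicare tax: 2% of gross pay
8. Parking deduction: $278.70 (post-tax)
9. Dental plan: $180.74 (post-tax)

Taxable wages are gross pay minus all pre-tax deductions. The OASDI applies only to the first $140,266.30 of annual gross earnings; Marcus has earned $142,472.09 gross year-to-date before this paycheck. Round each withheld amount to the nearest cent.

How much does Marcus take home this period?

Pension contribution: $6,582.56 × 0.0996 = $655.62
Taxable wages = $6,582.56 − $655.62 = $5,926.94
Federal income tax: $5,926.94 × 0.104 = $616.40
State withholding: $5,926.94 × 0.0249 = $147.58
City income tax: $5,926.94 × 0.03 = $177.81
Medicare tax: $6,582.56 × 0.02 = $131.65
OASDI: annual cap $140,266.30 already reached (YTD $142,472.09), so $0.00
Employee stock purchase plan: $6,582.56 × 0.0413 = $271.86
Parking deduction: $278.70
Dental plan: $180.74
Total deductions = $655.62 + $616.40 + $147.58 + $177.81 + $131.65 + $0.00 + $271.86 + $278.70 + $180.74 = $2,460.36
Net pay = $6,582.56 − $2,460.36 = $4,122.20

$4,122.20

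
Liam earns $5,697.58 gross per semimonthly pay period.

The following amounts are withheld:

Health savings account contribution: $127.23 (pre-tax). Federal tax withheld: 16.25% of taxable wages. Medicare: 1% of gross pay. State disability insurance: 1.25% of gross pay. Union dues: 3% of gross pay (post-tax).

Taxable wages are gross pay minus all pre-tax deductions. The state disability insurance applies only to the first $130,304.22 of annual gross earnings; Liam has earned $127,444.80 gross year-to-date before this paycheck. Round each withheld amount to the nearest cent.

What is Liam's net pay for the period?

$4,401.52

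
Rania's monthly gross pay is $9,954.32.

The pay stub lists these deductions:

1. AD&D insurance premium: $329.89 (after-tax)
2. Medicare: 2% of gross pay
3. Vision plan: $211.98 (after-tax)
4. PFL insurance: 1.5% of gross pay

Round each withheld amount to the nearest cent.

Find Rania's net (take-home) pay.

$9,064.05

Medicare: $9,954.32 × 0.02 = $199.09
PFL insurance: $9,954.32 × 0.015 = $149.31
AD&D insurance premium: $329.89
Vision plan: $211.98
Total deductions = $199.09 + $149.31 + $329.89 + $211.98 = $890.27
Net pay = $9,954.32 − $890.27 = $9,064.05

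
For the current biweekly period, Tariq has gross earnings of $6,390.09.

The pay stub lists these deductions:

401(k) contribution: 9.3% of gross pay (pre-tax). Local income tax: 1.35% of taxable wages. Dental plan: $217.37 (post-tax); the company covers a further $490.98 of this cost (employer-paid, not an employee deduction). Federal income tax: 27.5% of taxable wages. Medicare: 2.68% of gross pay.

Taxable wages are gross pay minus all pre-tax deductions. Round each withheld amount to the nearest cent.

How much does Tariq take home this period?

$3,735.10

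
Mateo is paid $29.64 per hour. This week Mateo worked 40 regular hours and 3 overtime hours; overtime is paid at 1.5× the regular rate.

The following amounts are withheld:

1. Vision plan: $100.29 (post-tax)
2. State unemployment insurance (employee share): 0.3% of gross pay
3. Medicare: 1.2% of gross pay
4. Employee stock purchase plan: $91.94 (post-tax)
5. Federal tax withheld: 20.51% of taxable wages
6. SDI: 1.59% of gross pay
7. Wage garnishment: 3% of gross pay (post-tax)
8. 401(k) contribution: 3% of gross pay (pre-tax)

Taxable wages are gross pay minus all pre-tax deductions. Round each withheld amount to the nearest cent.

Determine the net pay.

$744.44

Regular pay: 40 × $29.64 = $1185.60
Overtime pay: 3 × $29.64 × 1.5 = $133.38
Gross pay = $1185.60 + $133.38 = $1318.98
401(k) contribution: $1318.98 × 0.03 = $39.57
Taxable wages = $1318.98 − $39.57 = $1279.41
Federal tax withheld: $1279.41 × 0.2051 = $262.41
Medicare: $1318.98 × 0.012 = $15.83
SDI: $1318.98 × 0.0159 = $20.97
State unemployment insurance (employee share): $1318.98 × 0.003 = $3.96
Vision plan: $100.29
Employee stock purchase plan: $91.94
Wage garnishment: $1318.98 × 0.03 = $39.57
Total deductions = $39.57 + $262.41 + $15.83 + $20.97 + $3.96 + $100.29 + $91.94 + $39.57 = $574.54
Net pay = $1318.98 − $574.54 = $744.44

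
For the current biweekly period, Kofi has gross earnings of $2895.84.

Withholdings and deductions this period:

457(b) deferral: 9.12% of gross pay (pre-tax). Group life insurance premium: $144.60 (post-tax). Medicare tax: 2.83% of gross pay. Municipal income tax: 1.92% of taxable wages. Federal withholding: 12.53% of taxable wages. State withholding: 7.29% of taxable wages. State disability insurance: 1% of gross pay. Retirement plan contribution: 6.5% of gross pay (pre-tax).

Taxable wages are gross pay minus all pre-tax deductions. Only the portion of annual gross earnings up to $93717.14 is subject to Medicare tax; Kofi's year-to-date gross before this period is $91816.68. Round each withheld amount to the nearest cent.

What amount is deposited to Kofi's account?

$1684.95

Retirement plan contribution: $2895.84 × 0.065 = $188.23
457(b) deferral: $2895.84 × 0.0912 = $264.10
Pre-tax total = $188.23 + $264.10 = $452.33
Taxable wages = $2895.84 − $452.33 = $2443.51
State withholding: $2443.51 × 0.0729 = $178.13
Federal withholding: $2443.51 × 0.1253 = $306.17
Municipal income tax: $2443.51 × 0.0192 = $46.92
Medicare tax: only $93717.14 − $91816.68 = $1900.46 of this check is subject → $1900.46 × 0.0283 = $53.78
State disability insurance: $2895.84 × 0.01 = $28.96
Group life insurance premium: $144.60
Total deductions = $188.23 + $264.10 + $178.13 + $306.17 + $46.92 + $53.78 + $28.96 + $144.60 = $1210.89
Net pay = $2895.84 − $1210.89 = $1684.95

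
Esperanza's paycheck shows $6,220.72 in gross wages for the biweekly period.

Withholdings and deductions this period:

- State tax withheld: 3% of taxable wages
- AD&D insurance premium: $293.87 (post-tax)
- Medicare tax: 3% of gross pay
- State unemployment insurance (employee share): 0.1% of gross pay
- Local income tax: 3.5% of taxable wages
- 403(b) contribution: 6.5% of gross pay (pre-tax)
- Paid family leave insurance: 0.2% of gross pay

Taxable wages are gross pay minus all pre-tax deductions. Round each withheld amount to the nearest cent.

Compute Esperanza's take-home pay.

$4,939.16

403(b) contribution: $6,220.72 × 0.065 = $404.35
Taxable wages = $6,220.72 − $404.35 = $5,816.37
State tax withheld: $5,816.37 × 0.03 = $174.49
Local income tax: $5,816.37 × 0.035 = $203.57
Medicare tax: $6,220.72 × 0.03 = $186.62
State unemployment insurance (employee share): $6,220.72 × 0.001 = $6.22
Paid family leave insurance: $6,220.72 × 0.002 = $12.44
AD&D insurance premium: $293.87
Total deductions = $404.35 + $174.49 + $203.57 + $186.62 + $6.22 + $12.44 + $293.87 = $1,281.56
Net pay = $6,220.72 − $1,281.56 = $4,939.16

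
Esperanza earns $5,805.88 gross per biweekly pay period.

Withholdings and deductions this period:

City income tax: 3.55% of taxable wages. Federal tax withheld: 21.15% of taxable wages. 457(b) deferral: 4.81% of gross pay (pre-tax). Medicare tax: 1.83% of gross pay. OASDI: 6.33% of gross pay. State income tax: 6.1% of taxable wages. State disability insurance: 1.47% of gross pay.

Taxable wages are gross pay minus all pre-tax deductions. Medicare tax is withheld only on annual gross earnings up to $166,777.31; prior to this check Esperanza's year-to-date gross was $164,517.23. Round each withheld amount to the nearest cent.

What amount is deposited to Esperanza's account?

$3,330.20

457(b) deferral: $5,805.88 × 0.0481 = $279.26
Taxable wages = $5,805.88 − $279.26 = $5,526.62
State income tax: $5,526.62 × 0.061 = $337.12
Federal tax withheld: $5,526.62 × 0.2115 = $1,168.88
City income tax: $5,526.62 × 0.0355 = $196.20
OASDI: $5,805.88 × 0.0633 = $367.51
Medicare tax: only $166,777.31 − $164,517.23 = $2,260.08 of this check is subject → $2,260.08 × 0.0183 = $41.36
State disability insurance: $5,805.88 × 0.0147 = $85.35
Total deductions = $279.26 + $337.12 + $1,168.88 + $196.20 + $367.51 + $41.36 + $85.35 = $2,475.68
Net pay = $5,805.88 − $2,475.68 = $3,330.20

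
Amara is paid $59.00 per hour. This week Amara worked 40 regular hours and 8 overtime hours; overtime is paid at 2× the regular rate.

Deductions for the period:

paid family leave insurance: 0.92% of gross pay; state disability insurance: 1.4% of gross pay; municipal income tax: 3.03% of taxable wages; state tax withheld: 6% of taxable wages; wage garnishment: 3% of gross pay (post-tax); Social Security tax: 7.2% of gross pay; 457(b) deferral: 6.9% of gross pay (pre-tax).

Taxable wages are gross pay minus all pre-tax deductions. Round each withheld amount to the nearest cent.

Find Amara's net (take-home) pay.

$2,384.59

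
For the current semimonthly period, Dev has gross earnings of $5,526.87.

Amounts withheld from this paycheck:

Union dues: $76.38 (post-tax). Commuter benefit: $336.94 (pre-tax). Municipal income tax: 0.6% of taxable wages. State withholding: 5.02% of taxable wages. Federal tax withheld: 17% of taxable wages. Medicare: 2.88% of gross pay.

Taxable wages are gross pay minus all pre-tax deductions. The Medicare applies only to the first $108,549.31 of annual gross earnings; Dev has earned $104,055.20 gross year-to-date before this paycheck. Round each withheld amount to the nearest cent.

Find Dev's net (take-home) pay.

$3,810.16

Commuter benefit: $336.94
Taxable wages = $5,526.87 − $336.94 = $5,189.93
State withholding: $5,189.93 × 0.0502 = $260.53
Federal tax withheld: $5,189.93 × 0.17 = $882.29
Municipal income tax: $5,189.93 × 0.006 = $31.14
Medicare: only $108,549.31 − $104,055.20 = $4,494.11 of this check is subject → $4,494.11 × 0.0288 = $129.43
Union dues: $76.38
Total deductions = $336.94 + $260.53 + $882.29 + $31.14 + $129.43 + $76.38 = $1,716.71
Net pay = $5,526.87 − $1,716.71 = $3,810.16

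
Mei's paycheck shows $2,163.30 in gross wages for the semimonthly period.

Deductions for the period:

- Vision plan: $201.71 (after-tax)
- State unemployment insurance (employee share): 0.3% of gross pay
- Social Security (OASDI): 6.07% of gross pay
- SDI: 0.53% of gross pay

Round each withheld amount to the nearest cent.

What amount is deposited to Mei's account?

Social Security (OASDI): $2,163.30 × 0.0607 = $131.31
State unemployment insurance (employee share): $2,163.30 × 0.003 = $6.49
SDI: $2,163.30 × 0.0053 = $11.47
Vision plan: $201.71
Total deductions = $131.31 + $6.49 + $11.47 + $201.71 = $350.98
Net pay = $2,163.30 − $350.98 = $1,812.32

$1,812.32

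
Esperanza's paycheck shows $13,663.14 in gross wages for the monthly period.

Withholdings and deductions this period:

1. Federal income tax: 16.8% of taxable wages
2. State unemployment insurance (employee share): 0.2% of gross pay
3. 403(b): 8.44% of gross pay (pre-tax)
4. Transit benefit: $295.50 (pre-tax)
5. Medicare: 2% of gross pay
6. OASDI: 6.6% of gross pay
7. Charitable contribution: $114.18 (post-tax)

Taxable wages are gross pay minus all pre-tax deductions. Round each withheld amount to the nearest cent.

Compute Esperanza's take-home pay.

Transit benefit: $295.50
403(b): $13,663.14 × 0.0844 = $1,153.17
Pre-tax total = $295.50 + $1,153.17 = $1,448.67
Taxable wages = $13,663.14 − $1,448.67 = $12,214.47
Federal income tax: $12,214.47 × 0.168 = $2,052.03
Medicare: $13,663.14 × 0.02 = $273.26
OASDI: $13,663.14 × 0.066 = $901.77
State unemployment insurance (employee share): $13,663.14 × 0.002 = $27.33
Charitable contribution: $114.18
Total deductions = $295.50 + $1,153.17 + $2,052.03 + $273.26 + $901.77 + $27.33 + $114.18 = $4,817.24
Net pay = $13,663.14 − $4,817.24 = $8,845.90

$8,845.90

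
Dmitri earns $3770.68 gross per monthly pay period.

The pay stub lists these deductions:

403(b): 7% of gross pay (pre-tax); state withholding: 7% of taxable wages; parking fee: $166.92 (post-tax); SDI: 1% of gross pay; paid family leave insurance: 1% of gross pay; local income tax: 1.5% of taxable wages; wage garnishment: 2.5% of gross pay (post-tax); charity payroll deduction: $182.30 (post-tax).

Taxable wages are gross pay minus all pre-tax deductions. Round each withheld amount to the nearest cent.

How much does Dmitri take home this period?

$2689.75

403(b): $3770.68 × 0.07 = $263.95
Taxable wages = $3770.68 − $263.95 = $3506.73
Local income tax: $3506.73 × 0.015 = $52.60
State withholding: $3506.73 × 0.07 = $245.47
SDI: $3770.68 × 0.01 = $37.71
Paid family leave insurance: $3770.68 × 0.01 = $37.71
Wage garnishment: $3770.68 × 0.025 = $94.27
Parking fee: $166.92
Charity payroll deduction: $182.30
Total deductions = $263.95 + $52.60 + $245.47 + $37.71 + $37.71 + $94.27 + $166.92 + $182.30 = $1080.93
Net pay = $3770.68 − $1080.93 = $2689.75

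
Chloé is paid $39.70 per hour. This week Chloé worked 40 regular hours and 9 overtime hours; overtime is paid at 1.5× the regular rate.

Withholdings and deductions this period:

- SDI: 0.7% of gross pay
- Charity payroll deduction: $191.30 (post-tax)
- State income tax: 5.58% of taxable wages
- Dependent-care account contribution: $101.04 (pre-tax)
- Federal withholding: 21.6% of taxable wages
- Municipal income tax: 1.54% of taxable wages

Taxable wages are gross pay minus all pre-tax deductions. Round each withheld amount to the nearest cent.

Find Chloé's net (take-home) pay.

Regular pay: 40 × $39.70 = $1588.00
Overtime pay: 9 × $39.70 × 1.5 = $535.95
Gross pay = $1588.00 + $535.95 = $2123.95
Dependent-care account contribution: $101.04
Taxable wages = $2123.95 − $101.04 = $2022.91
Federal withholding: $2022.91 × 0.216 = $436.95
Municipal income tax: $2022.91 × 0.0154 = $31.15
State income tax: $2022.91 × 0.0558 = $112.88
SDI: $2123.95 × 0.007 = $14.87
Charity payroll deduction: $191.30
Total deductions = $101.04 + $436.95 + $31.15 + $112.88 + $14.87 + $191.30 = $888.19
Net pay = $2123.95 − $888.19 = $1235.76

$1235.76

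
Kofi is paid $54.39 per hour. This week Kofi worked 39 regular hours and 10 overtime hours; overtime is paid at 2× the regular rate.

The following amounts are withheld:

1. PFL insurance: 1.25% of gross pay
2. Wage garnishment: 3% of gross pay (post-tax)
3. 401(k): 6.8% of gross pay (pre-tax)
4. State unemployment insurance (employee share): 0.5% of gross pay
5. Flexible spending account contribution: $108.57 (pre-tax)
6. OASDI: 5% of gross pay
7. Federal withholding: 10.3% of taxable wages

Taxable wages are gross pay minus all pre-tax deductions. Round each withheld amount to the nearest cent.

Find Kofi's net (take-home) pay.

Regular pay: 39 × $54.39 = $2,121.21
Overtime pay: 10 × $54.39 × 2 = $1,087.80
Gross pay = $2,121.21 + $1,087.80 = $3,209.01
401(k): $3,209.01 × 0.068 = $218.21
Flexible spending account contribution: $108.57
Pre-tax total = $218.21 + $108.57 = $326.78
Taxable wages = $3,209.01 − $326.78 = $2,882.23
Federal withholding: $2,882.23 × 0.103 = $296.87
PFL insurance: $3,209.01 × 0.0125 = $40.11
State unemployment insurance (employee share): $3,209.01 × 0.005 = $16.05
OASDI: $3,209.01 × 0.05 = $160.45
Wage garnishment: $3,209.01 × 0.03 = $96.27
Total deductions = $218.21 + $108.57 + $296.87 + $40.11 + $16.05 + $160.45 + $96.27 = $936.53
Net pay = $3,209.01 − $936.53 = $2,272.48

$2,272.48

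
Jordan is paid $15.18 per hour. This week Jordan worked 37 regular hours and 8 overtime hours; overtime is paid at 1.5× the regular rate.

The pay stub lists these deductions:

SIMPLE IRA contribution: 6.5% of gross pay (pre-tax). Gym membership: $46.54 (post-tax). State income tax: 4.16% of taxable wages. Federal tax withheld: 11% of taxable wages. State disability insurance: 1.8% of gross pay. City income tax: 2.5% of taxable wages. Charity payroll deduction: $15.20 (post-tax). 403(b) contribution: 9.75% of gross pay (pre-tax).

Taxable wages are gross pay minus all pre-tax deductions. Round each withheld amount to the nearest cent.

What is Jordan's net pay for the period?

$437.82

Regular pay: 37 × $15.18 = $561.66
Overtime pay: 8 × $15.18 × 1.5 = $182.16
Gross pay = $561.66 + $182.16 = $743.82
SIMPLE IRA contribution: $743.82 × 0.065 = $48.35
403(b) contribution: $743.82 × 0.0975 = $72.52
Pre-tax total = $48.35 + $72.52 = $120.87
Taxable wages = $743.82 − $120.87 = $622.95
State income tax: $622.95 × 0.0416 = $25.91
City income tax: $622.95 × 0.025 = $15.57
Federal tax withheld: $622.95 × 0.11 = $68.52
State disability insurance: $743.82 × 0.018 = $13.39
Gym membership: $46.54
Charity payroll deduction: $15.20
Total deductions = $48.35 + $72.52 + $25.91 + $15.57 + $68.52 + $13.39 + $46.54 + $15.20 = $306.00
Net pay = $743.82 − $306.00 = $437.82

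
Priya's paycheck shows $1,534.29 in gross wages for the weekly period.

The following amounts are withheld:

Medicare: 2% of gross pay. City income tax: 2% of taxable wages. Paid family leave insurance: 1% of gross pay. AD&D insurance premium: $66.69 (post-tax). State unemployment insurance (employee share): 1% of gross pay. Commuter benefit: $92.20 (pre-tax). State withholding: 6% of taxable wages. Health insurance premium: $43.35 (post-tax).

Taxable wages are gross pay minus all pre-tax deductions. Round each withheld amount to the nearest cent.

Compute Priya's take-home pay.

Commuter benefit: $92.20
Taxable wages = $1,534.29 − $92.20 = $1,442.09
City income tax: $1,442.09 × 0.02 = $28.84
State withholding: $1,442.09 × 0.06 = $86.53
Medicare: $1,534.29 × 0.02 = $30.69
Paid family leave insurance: $1,534.29 × 0.01 = $15.34
State unemployment insurance (employee share): $1,534.29 × 0.01 = $15.34
AD&D insurance premium: $66.69
Health insurance premium: $43.35
Total deductions = $92.20 + $28.84 + $86.53 + $30.69 + $15.34 + $15.34 + $66.69 + $43.35 = $378.98
Net pay = $1,534.29 − $378.98 = $1,155.31

$1,155.31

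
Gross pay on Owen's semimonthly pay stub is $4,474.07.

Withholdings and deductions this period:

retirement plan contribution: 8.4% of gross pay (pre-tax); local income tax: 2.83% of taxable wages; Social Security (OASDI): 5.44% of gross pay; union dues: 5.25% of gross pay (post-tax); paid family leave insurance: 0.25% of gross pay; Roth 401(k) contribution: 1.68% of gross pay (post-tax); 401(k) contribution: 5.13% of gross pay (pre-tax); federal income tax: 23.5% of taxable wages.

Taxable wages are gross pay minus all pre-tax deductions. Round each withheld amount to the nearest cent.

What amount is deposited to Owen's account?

$2,285.46

Retirement plan contribution: $4,474.07 × 0.084 = $375.82
401(k) contribution: $4,474.07 × 0.0513 = $229.52
Pre-tax total = $375.82 + $229.52 = $605.34
Taxable wages = $4,474.07 − $605.34 = $3,868.73
Federal income tax: $3,868.73 × 0.235 = $909.15
Local income tax: $3,868.73 × 0.0283 = $109.49
Paid family leave insurance: $4,474.07 × 0.0025 = $11.19
Social Security (OASDI): $4,474.07 × 0.0544 = $243.39
Union dues: $4,474.07 × 0.0525 = $234.89
Roth 401(k) contribution: $4,474.07 × 0.0168 = $75.16
Total deductions = $375.82 + $229.52 + $909.15 + $109.49 + $11.19 + $243.39 + $234.89 + $75.16 = $2,188.61
Net pay = $4,474.07 − $2,188.61 = $2,285.46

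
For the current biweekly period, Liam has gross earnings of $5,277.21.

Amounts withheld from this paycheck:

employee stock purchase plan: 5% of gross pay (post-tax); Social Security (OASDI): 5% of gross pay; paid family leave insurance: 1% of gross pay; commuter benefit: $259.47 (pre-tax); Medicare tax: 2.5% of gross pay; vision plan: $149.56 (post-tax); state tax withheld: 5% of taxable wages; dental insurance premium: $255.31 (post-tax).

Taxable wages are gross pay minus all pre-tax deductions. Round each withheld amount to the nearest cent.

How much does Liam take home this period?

Commuter benefit: $259.47
Taxable wages = $5,277.21 − $259.47 = $5,017.74
State tax withheld: $5,017.74 × 0.05 = $250.89
Medicare tax: $5,277.21 × 0.025 = $131.93
Social Security (OASDI): $5,277.21 × 0.05 = $263.86
Paid family leave insurance: $5,277.21 × 0.01 = $52.77
Vision plan: $149.56
Dental insurance premium: $255.31
Employee stock purchase plan: $5,277.21 × 0.05 = $263.86
Total deductions = $259.47 + $250.89 + $131.93 + $263.86 + $52.77 + $149.56 + $255.31 + $263.86 = $1,627.65
Net pay = $5,277.21 − $1,627.65 = $3,649.56

$3,649.56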